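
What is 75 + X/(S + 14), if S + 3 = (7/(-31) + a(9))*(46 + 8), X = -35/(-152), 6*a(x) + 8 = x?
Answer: 2759885/36784 ≈ 75.030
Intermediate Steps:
a(x) = -4/3 + x/6
X = 35/152 (X = -35*(-1/152) = 35/152 ≈ 0.23026)
S = -192/31 (S = -3 + (7/(-31) + (-4/3 + (⅙)*9))*(46 + 8) = -3 + (7*(-1/31) + (-4/3 + 3/2))*54 = -3 + (-7/31 + ⅙)*54 = -3 - 11/186*54 = -3 - 99/31 = -192/31 ≈ -6.1936)
75 + X/(S + 14) = 75 + 35/(152*(-192/31 + 14)) = 75 + 35/(152*(242/31)) = 75 + (35/152)*(31/242) = 75 + 1085/36784 = 2759885/36784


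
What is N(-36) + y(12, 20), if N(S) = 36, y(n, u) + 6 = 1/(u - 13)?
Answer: 211/7 ≈ 30.143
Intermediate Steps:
y(n, u) = -6 + 1/(-13 + u) (y(n, u) = -6 + 1/(u - 13) = -6 + 1/(-13 + u))
N(-36) + y(12, 20) = 36 + (79 - 6*20)/(-13 + 20) = 36 + (79 - 120)/7 = 36 + (⅐)*(-41) = 36 - 41/7 = 211/7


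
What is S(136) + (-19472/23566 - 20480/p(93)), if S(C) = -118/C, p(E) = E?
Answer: -16535700905/74515692 ≈ -221.91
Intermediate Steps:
S(136) + (-19472/23566 - 20480/p(93)) = -118/136 + (-19472/23566 - 20480/93) = -118*1/136 + (-19472*1/23566 - 20480*1/93) = -59/68 + (-9736/11783 - 20480/93) = -59/68 - 242221288/1095819 = -16535700905/74515692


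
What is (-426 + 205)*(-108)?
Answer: 23868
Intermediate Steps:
(-426 + 205)*(-108) = -221*(-108) = 23868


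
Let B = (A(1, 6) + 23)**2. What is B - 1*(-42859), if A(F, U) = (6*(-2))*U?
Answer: 45260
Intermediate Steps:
A(F, U) = -12*U
B = 2401 (B = (-12*6 + 23)**2 = (-72 + 23)**2 = (-49)**2 = 2401)
B - 1*(-42859) = 2401 - 1*(-42859) = 2401 + 42859 = 45260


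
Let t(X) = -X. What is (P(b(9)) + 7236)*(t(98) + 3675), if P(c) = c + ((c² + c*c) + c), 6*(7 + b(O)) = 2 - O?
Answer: 473433835/18 ≈ 2.6302e+7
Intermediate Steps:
b(O) = -20/3 - O/6 (b(O) = -7 + (2 - O)/6 = -7 + (⅓ - O/6) = -20/3 - O/6)
P(c) = 2*c + 2*c² (P(c) = c + ((c² + c²) + c) = c + (2*c² + c) = c + (c + 2*c²) = 2*c + 2*c²)
(P(b(9)) + 7236)*(t(98) + 3675) = (2*(-20/3 - ⅙*9)*(1 + (-20/3 - ⅙*9)) + 7236)*(-1*98 + 3675) = (2*(-20/3 - 3/2)*(1 + (-20/3 - 3/2)) + 7236)*(-98 + 3675) = (2*(-49/6)*(1 - 49/6) + 7236)*3577 = (2*(-49/6)*(-43/6) + 7236)*3577 = (2107/18 + 7236)*3577 = (132355/18)*3577 = 473433835/18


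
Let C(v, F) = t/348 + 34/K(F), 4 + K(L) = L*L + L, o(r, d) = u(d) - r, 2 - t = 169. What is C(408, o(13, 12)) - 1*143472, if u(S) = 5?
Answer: -649066541/4524 ≈ -1.4347e+5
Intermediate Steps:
t = -167 (t = 2 - 1*169 = 2 - 169 = -167)
o(r, d) = 5 - r
K(L) = -4 + L + L**2 (K(L) = -4 + (L*L + L) = -4 + (L**2 + L) = -4 + (L + L**2) = -4 + L + L**2)
C(v, F) = -167/348 + 34/(-4 + F + F**2)
C(408, o(13, 12)) - 1*143472 = (-167/348 + 34/(-4 + (5 - 1*13) + (5 - 1*13)**2)) - 1*143472 = (-167/348 + 34/(-4 + (5 - 13) + (5 - 13)**2)) - 143472 = (-167/348 + 34/(-4 - 8 + (-8)**2)) - 143472 = (-167/348 + 34/(-4 - 8 + 64)) - 143472 = (-167/348 + 34/52) - 143472 = (-167/348 + 34*(1/52)) - 143472 = (-167/348 + 17/26) - 143472 = 787/4524 - 143472 = -649066541/4524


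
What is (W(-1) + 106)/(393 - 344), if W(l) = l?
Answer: 15/7 ≈ 2.1429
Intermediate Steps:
(W(-1) + 106)/(393 - 344) = (-1 + 106)/(393 - 344) = 105/49 = 105*(1/49) = 15/7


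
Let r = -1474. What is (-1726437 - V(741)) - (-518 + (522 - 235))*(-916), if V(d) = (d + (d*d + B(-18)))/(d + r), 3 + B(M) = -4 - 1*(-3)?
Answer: -1420028371/733 ≈ -1.9373e+6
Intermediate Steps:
B(M) = -4 (B(M) = -3 + (-4 - 1*(-3)) = -3 + (-4 + 3) = -3 - 1 = -4)
V(d) = (-4 + d + d²)/(-1474 + d) (V(d) = (d + (d*d - 4))/(d - 1474) = (d + (d² - 4))/(-1474 + d) = (d + (-4 + d²))/(-1474 + d) = (-4 + d + d²)/(-1474 + d))
(-1726437 - V(741)) - (-518 + (522 - 235))*(-916) = (-1726437 - (-4 + 741 + 741²)/(-1474 + 741)) - (-518 + (522 - 235))*(-916) = (-1726437 - (-4 + 741 + 549081)/(-733)) - (-518 + 287)*(-916) = (-1726437 - (-1)*549818/733) - (-231)*(-916) = (-1726437 - 1*(-549818/733)) - 1*211596 = (-1726437 + 549818/733) - 211596 = -1264928503/733 - 211596 = -1420028371/733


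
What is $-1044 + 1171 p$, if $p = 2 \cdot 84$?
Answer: $195684$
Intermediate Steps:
$p = 168$
$-1044 + 1171 p = -1044 + 1171 \cdot 168 = -1044 + 196728 = 195684$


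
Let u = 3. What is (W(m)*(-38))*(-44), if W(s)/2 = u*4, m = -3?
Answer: 40128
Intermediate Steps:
W(s) = 24 (W(s) = 2*(3*4) = 2*12 = 24)
(W(m)*(-38))*(-44) = (24*(-38))*(-44) = -912*(-44) = 40128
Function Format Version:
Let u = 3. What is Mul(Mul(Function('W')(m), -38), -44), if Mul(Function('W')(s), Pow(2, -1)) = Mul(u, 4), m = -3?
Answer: 40128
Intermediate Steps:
Function('W')(s) = 24 (Function('W')(s) = Mul(2, Mul(3, 4)) = Mul(2, 12) = 24)
Mul(Mul(Function('W')(m), -38), -44) = Mul(Mul(24, -38), -44) = Mul(-912, -44) = 40128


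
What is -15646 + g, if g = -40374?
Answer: -56020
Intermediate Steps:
-15646 + g = -15646 - 40374 = -56020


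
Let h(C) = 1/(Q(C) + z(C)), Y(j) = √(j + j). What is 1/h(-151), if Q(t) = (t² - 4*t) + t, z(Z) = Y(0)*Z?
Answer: 23254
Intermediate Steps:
Y(j) = √2*√j (Y(j) = √(2*j) = √2*√j)
z(Z) = 0 (z(Z) = (√2*√0)*Z = (√2*0)*Z = 0*Z = 0)
Q(t) = t² - 3*t
h(C) = 1/(C*(-3 + C)) (h(C) = 1/(C*(-3 + C) + 0) = 1/(C*(-3 + C)))
1/h(-151) = 1/(1/((-151)*(-3 - 151))) = 1/(-1/151/(-154)) = 1/(-1/151*(-1/154)) = 1/(1/23254) = 23254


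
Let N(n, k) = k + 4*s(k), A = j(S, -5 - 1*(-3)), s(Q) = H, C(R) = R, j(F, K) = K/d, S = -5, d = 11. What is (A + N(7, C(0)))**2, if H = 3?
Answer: 16900/121 ≈ 139.67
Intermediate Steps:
j(F, K) = K/11
s(Q) = 3
A = -2/11 (A = (-5 - 1*(-3))/11 = (-5 + 3)/11 = (1/11)*(-2) = -2/11 ≈ -0.18182)
N(n, k) = 12 + k (N(n, k) = k + 4*3 = k + 12 = 12 + k)
(A + N(7, C(0)))**2 = (-2/11 + (12 + 0))**2 = (-2/11 + 12)**2 = (130/11)**2 = 16900/121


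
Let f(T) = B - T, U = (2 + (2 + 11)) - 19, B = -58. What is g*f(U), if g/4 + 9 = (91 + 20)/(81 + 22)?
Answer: 176256/103 ≈ 1711.2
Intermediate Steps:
U = -4 (U = (2 + 13) - 19 = 15 - 19 = -4)
f(T) = -58 - T
g = -3264/103 (g = -36 + 4*((91 + 20)/(81 + 22)) = -36 + 4*(111/103) = -36 + 444/103 = -3264/103 ≈ -31.689)
g*f(U) = -3264*(-58 - 1*(-4))/103 = -3264*(-58 + 4)/103 = -3264/103*(-54) = 176256/103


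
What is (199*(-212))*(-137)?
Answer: 5779756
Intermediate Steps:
(199*(-212))*(-137) = -42188*(-137) = 5779756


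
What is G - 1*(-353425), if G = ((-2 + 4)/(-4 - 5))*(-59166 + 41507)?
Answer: 3216143/9 ≈ 3.5735e+5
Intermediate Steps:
G = 35318/9 (G = (2/(-9))*(-17659) = (2*(-⅑))*(-17659) = -2/9*(-17659) = 35318/9 ≈ 3924.2)
G - 1*(-353425) = 35318/9 - 1*(-353425) = 35318/9 + 353425 = 3216143/9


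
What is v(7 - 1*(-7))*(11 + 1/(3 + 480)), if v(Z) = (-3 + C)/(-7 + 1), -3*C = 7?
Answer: 42512/4347 ≈ 9.7796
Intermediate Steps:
C = -7/3 (C = -1/3*7 = -7/3 ≈ -2.3333)
v(Z) = 8/9 (v(Z) = (-3 - 7/3)/(-7 + 1) = -16/3/(-6) = -16/3*(-1/6) = 8/9)
v(7 - 1*(-7))*(11 + 1/(3 + 480)) = 8*(11 + 1/(3 + 480))/9 = 8*(11 + 1/483)/9 = (8/9)*(5314/483) = 42512/4347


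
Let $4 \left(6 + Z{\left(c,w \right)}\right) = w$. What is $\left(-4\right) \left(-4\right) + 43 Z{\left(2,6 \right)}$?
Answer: $- \frac{355}{2} \approx -177.5$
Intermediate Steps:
$Z{\left(c,w \right)} = -6 + \frac{w}{4}$
$\left(-4\right) \left(-4\right) + 43 Z{\left(2,6 \right)} = \left(-4\right) \left(-4\right) + 43 \left(-6 + \frac{1}{4} \cdot 6\right) = 16 + 43 \left(-6 + \frac{3}{2}\right) = 16 + 43 \left(- \frac{9}{2}\right) = 16 - \frac{387}{2} = - \frac{355}{2}$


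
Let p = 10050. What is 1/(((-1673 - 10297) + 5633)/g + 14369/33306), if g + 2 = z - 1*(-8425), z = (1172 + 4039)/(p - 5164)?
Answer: -105451891818/33831682627 ≈ -3.1170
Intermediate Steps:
z = 5211/4886 (z = (1172 + 4039)/(10050 - 5164) = 5211/4886 ≈ 1.0665)
g = 41159989/4886 (g = -2 + (5211/4886 - 1*(-8425)) = -2 + (5211/4886 + 8425) = -2 + 41169761/4886 = 41159989/4886 ≈ 8424.1)
1/(((-1673 - 10297) + 5633)/g + 14369/33306) = 1/(((-1673 - 10297) + 5633)/(41159989/4886) + 14369/33306) = 1/((-11970 + 5633)*(4886/41159989) + 14369*(1/33306)) = 1/(-6337*4886/41159989 + 14369/33306) = 1/(-30962582/41159989 + 14369/33306) = 1/(-33831682627/105451891818) = -105451891818/33831682627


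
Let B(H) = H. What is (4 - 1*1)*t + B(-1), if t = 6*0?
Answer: -1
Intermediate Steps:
t = 0
(4 - 1*1)*t + B(-1) = (4 - 1*1)*0 - 1 = (4 - 1)*0 - 1 = 3*0 - 1 = 0 - 1 = -1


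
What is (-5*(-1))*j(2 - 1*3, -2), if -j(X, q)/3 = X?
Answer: 15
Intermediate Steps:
j(X, q) = -3*X
(-5*(-1))*j(2 - 1*3, -2) = (-5*(-1))*(-3*(2 - 1*3)) = 5*(-3*(2 - 3)) = 5*(-3*(-1)) = 5*3 = 15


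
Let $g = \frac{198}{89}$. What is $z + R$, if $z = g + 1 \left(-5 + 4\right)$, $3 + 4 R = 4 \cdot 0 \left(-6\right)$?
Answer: $\frac{169}{356} \approx 0.47472$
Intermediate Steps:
$g = \frac{198}{89}$ ($g = 198 \cdot \frac{1}{89} = \frac{198}{89} \approx 2.2247$)
$R = - \frac{3}{4}$ ($R = - \frac{3}{4} + \frac{4 \cdot 0 \left(-6\right)}{4} = - \frac{3}{4} + \frac{0 \left(-6\right)}{4} = - \frac{3}{4} + \frac{1}{4} \cdot 0 = - \frac{3}{4} + 0 = - \frac{3}{4} \approx -0.75$)
$z = \frac{109}{89}$ ($z = \frac{198}{89} + 1 \left(-5 + 4\right) = \frac{198}{89} + 1 \left(-1\right) = \frac{198}{89} - 1 = \frac{109}{89} \approx 1.2247$)
$z + R = \frac{109}{89} - \frac{3}{4} = \frac{169}{356}$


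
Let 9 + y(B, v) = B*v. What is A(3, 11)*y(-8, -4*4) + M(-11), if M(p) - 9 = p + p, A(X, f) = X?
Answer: 344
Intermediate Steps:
M(p) = 9 + 2*p (M(p) = 9 + (p + p) = 9 + 2*p)
y(B, v) = -9 + B*v
A(3, 11)*y(-8, -4*4) + M(-11) = 3*(-9 - (-32)*4) + (9 + 2*(-11)) = 3*(-9 - 8*(-16)) + (9 - 22) = 3*(-9 + 128) - 13 = 3*119 - 13 = 357 - 13 = 344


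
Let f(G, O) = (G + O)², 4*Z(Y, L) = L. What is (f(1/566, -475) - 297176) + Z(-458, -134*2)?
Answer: -22943793707/320356 ≈ -71620.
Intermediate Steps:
Z(Y, L) = L/4
(f(1/566, -475) - 297176) + Z(-458, -134*2) = ((1/566 - 475)² - 297176) + (-134*2)/4 = ((1/566 - 475)² - 297176) + (¼)*(-268) = ((-268849/566)² - 297176) - 67 = (72279784801/320356 - 297176) - 67 = -22922329855/320356 - 67 = -22943793707/320356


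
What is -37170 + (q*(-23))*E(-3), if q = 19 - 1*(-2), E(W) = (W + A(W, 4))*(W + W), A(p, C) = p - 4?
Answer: -66150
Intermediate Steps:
A(p, C) = -4 + p
E(W) = 2*W*(-4 + 2*W) (E(W) = (W + (-4 + W))*(W + W) = (-4 + 2*W)*(2*W) = 2*W*(-4 + 2*W))
q = 21 (q = 19 + 2 = 21)
-37170 + (q*(-23))*E(-3) = -37170 + (21*(-23))*(4*(-3)*(-2 - 3)) = -37170 - 1932*(-3)*(-5) = -37170 - 483*60 = -37170 - 28980 = -66150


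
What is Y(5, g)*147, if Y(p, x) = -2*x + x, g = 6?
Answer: -882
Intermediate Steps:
Y(p, x) = -x
Y(5, g)*147 = -1*6*147 = -6*147 = -882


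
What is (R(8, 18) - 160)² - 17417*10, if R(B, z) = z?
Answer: -154006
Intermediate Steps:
(R(8, 18) - 160)² - 17417*10 = (18 - 160)² - 17417*10 = (-142)² - 1*174170 = 20164 - 174170 = -154006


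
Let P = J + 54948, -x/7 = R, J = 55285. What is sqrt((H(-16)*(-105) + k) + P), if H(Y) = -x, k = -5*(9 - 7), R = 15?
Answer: 3*sqrt(11022) ≈ 314.96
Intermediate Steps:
k = -10 (k = -5*2 = -10)
x = -105 (x = -7*15 = -105)
H(Y) = 105 (H(Y) = -1*(-105) = 105)
P = 110233 (P = 55285 + 54948 = 110233)
sqrt((H(-16)*(-105) + k) + P) = sqrt((105*(-105) - 10) + 110233) = sqrt((-11025 - 10) + 110233) = sqrt(-11035 + 110233) = sqrt(99198) = 3*sqrt(11022)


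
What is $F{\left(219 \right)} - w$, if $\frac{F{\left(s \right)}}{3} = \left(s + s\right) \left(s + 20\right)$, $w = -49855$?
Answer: $363901$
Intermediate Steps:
$F{\left(s \right)} = 6 s \left(20 + s\right)$ ($F{\left(s \right)} = 3 \left(s + s\right) \left(s + 20\right) = 3 \cdot 2 s \left(20 + s\right) = 6 s \left(20 + s\right)$)
$F{\left(219 \right)} - w = 6 \cdot 219 \left(20 + 219\right) - -49855 = 6 \cdot 219 \cdot 239 + 49855 = 314046 + 49855 = 363901$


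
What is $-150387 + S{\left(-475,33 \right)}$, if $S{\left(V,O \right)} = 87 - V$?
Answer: $-149825$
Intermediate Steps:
$-150387 + S{\left(-475,33 \right)} = -150387 + \left(87 - -475\right) = -150387 + \left(87 + 475\right) = -150387 + 562 = -149825$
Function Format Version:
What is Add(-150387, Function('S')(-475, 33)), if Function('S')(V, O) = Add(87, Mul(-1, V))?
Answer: -149825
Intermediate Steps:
Add(-150387, Function('S')(-475, 33)) = Add(-150387, Add(87, Mul(-1, -475))) = Add(-150387, Add(87, 475)) = Add(-150387, 562) = -149825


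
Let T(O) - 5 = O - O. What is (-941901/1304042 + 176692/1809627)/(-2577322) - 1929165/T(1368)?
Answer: -2346652038771191268281621/6082040776119889548 ≈ -3.8583e+5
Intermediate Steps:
T(O) = 5 (T(O) = 5 + (O - O) = 5 + 0 = 5)
(-941901/1304042 + 176692/1809627)/(-2577322) - 1929165/T(1368) = (-941901/1304042 + 176692/1809627)/(-2577322) - 1929165/5 = (-941901*1/1304042 + 176692*(1/1809627))*(-1/2577322) - 1929165*⅕ = (-941901/1304042 + 176692/1809627)*(-1/2577322) - 385833 = -1474075691863/2359829612334*(-1/2577322) - 385833 = 1474075691863/6082040776119889548 - 385833 = -2346652038771191268281621/6082040776119889548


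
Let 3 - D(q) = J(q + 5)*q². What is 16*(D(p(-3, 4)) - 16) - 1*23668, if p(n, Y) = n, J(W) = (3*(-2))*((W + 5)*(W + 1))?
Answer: -5732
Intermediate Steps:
J(W) = -6*(1 + W)*(5 + W) (J(W) = -6*(5 + W)*(1 + W) = -6*(1 + W)*(5 + W))
D(q) = 3 - q²*(-210 - 36*q - 6*(5 + q)²) (D(q) = 3 - (-30 - 36*(q + 5) - 6*(q + 5)²)*q² = 3 - (-30 - 36*(5 + q) - 6*(5 + q)²)*q² = 3 - (-30 + (-180 - 36*q) - 6*(5 + q)²)*q² = 3 - (-210 - 36*q - 6*(5 + q)²)*q² = 3 - q²*(-210 - 36*q - 6*(5 + q)²))
16*(D(p(-3, 4)) - 16) - 1*23668 = 16*((3 + 6*(-3)⁴ + 96*(-3)³ + 360*(-3)²) - 16) - 1*23668 = 16*((3 + 6*81 + 96*(-27) + 360*9) - 16) - 23668 = 16*((3 + 486 - 2592 + 3240) - 16) - 23668 = 16*(1137 - 16) - 23668 = 16*1121 - 23668 = 17936 - 23668 = -5732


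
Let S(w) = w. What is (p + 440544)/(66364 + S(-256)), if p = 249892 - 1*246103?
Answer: 148111/22036 ≈ 6.7213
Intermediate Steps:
p = 3789 (p = 249892 - 246103 = 3789)
(p + 440544)/(66364 + S(-256)) = (3789 + 440544)/(66364 - 256) = 444333/66108 = 444333*(1/66108) = 148111/22036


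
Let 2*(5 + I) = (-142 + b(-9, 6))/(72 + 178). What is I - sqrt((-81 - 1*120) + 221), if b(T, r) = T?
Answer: -2651/500 - 2*sqrt(5) ≈ -9.7741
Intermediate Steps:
I = -2651/500 (I = -5 + ((-142 - 9)/(72 + 178))/2 = -5 + (-151/250)/2 = -5 + (-151*1/250)/2 = -5 + (1/2)*(-151/250) = -5 - 151/500 = -2651/500 ≈ -5.3020)
I - sqrt((-81 - 1*120) + 221) = -2651/500 - sqrt((-81 - 1*120) + 221) = -2651/500 - sqrt((-81 - 120) + 221) = -2651/500 - sqrt(-201 + 221) = -2651/500 - sqrt(20) = -2651/500 - 2*sqrt(5)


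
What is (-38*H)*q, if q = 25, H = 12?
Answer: -11400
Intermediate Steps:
(-38*H)*q = -38*12*25 = -456*25 = -11400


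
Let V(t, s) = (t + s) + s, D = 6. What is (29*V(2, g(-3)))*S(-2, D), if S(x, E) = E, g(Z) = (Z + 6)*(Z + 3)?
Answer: 348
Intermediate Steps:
g(Z) = (3 + Z)*(6 + Z) (g(Z) = (6 + Z)*(3 + Z) = (3 + Z)*(6 + Z))
V(t, s) = t + 2*s (V(t, s) = (s + t) + s = t + 2*s)
(29*V(2, g(-3)))*S(-2, D) = (29*(2 + 2*(18 + (-3)² + 9*(-3))))*6 = (29*(2 + 2*(18 + 9 - 27)))*6 = (29*(2 + 2*0))*6 = (29*(2 + 0))*6 = (29*2)*6 = 58*6 = 348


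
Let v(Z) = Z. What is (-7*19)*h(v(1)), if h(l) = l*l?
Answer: -133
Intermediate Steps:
h(l) = l**2
(-7*19)*h(v(1)) = -7*19*1**2 = -133*1 = -133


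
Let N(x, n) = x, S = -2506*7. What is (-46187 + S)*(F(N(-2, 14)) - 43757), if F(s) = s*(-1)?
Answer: 2788462395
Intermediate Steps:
S = -17542
F(s) = -s
(-46187 + S)*(F(N(-2, 14)) - 43757) = (-46187 - 17542)*(-1*(-2) - 43757) = -63729*(2 - 43757) = -63729*(-43755) = 2788462395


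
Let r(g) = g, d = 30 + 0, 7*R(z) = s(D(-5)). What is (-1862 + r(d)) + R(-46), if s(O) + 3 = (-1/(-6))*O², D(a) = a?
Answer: -10991/6 ≈ -1831.8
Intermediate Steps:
s(O) = -3 + O²/6 (s(O) = -3 + (-1/(-6))*O² = -3 + (-1*(-⅙))*O² = -3 + O²/6)
R(z) = ⅙ (R(z) = (-3 + (⅙)*(-5)²)/7 = (-3 + (⅙)*25)/7 = (-3 + 25/6)/7 = (⅐)*(7/6) = ⅙)
d = 30
(-1862 + r(d)) + R(-46) = (-1862 + 30) + ⅙ = -1832 + ⅙ = -10991/6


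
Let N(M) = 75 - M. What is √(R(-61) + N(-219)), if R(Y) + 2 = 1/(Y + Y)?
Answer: 7*√88694/122 ≈ 17.088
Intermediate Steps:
R(Y) = -2 + 1/(2*Y) (R(Y) = -2 + 1/(Y + Y) = -2 + 1/(2*Y))
√(R(-61) + N(-219)) = √((-2 + (½)/(-61)) + (75 - 1*(-219))) = √((-2 + (½)*(-1/61)) + (75 + 219)) = √((-2 - 1/122) + 294) = √(-245/122 + 294) = √(35623/122) = 7*√88694/122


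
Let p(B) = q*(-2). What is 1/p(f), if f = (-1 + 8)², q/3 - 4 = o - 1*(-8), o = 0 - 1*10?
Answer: -1/12 ≈ -0.083333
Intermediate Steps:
o = -10 (o = 0 - 10 = -10)
q = 6 (q = 12 + 3*(-10 - 1*(-8)) = 12 + 3*(-10 + 8) = 12 + 3*(-2) = 12 - 6 = 6)
f = 49 (f = 7² = 49)
p(B) = -12 (p(B) = 6*(-2) = -12)
1/p(f) = 1/(-12) = -1/12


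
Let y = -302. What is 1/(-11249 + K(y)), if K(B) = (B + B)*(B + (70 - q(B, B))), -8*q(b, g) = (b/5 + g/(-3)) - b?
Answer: 15/1545568 ≈ 9.7052e-6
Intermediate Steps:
q(b, g) = b/10 + g/24 (q(b, g) = -((b/5 + g/(-3)) - b)/8 = -((b*(⅕) + g*(-⅓)) - b)/8 = -((b/5 - g/3) - b)/8 = -((-g/3 + b/5) - b)/8 = -(-4*b/5 - g/3)/8 = b/10 + g/24)
K(B) = 2*B*(70 + 103*B/120) (K(B) = (B + B)*(B + (70 - (B/10 + B/24))) = (2*B)*(B + (70 - 17*B/120)) = (2*B)*(70 + 103*B/120) = 2*B*(70 + 103*B/120))
1/(-11249 + K(y)) = 1/(-11249 + (1/60)*(-302)*(8400 + 103*(-302))) = 1/(-11249 + (1/60)*(-302)*(8400 - 31106)) = 1/(-11249 + (1/60)*(-302)*(-22706)) = 1/(-11249 + 1714303/15) = 1/(1545568/15) = 15/1545568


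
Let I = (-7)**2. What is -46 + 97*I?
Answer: 4707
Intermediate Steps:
I = 49
-46 + 97*I = -46 + 97*49 = -46 + 4753 = 4707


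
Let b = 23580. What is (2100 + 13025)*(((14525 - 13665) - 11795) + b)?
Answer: 191255625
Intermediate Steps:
(2100 + 13025)*(((14525 - 13665) - 11795) + b) = (2100 + 13025)*(((14525 - 13665) - 11795) + 23580) = 15125*((860 - 11795) + 23580) = 15125*(-10935 + 23580) = 15125*12645 = 191255625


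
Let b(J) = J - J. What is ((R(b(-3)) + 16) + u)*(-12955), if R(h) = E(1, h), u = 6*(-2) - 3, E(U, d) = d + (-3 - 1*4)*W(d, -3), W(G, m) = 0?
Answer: -12955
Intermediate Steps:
E(U, d) = d (E(U, d) = d + (-3 - 1*4)*0 = d + (-3 - 4)*0 = d - 7*0 = d + 0 = d)
b(J) = 0
u = -15 (u = -12 - 3 = -15)
R(h) = h
((R(b(-3)) + 16) + u)*(-12955) = ((0 + 16) - 15)*(-12955) = (16 - 15)*(-12955) = 1*(-12955) = -12955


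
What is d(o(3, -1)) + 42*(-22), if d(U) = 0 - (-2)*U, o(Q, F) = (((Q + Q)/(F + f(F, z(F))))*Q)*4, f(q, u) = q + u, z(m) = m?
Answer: -972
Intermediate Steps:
o(Q, F) = 8*Q²/(3*F) (o(Q, F) = (((Q + Q)/(F + (F + F)))*Q)*4 = (((2*Q)/(F + 2*F))*Q)*4 = (((2*Q)/((3*F)))*Q)*4 = (((2*Q)*(1/(3*F)))*Q)*4 = ((2*Q/(3*F))*Q)*4 = (2*Q²/(3*F))*4 = 8*Q²/(3*F))
d(U) = 2*U (d(U) = 0 + 2*U = 2*U)
d(o(3, -1)) + 42*(-22) = 2*((8/3)*3²/(-1)) + 42*(-22) = 2*((8/3)*(-1)*9) - 924 = 2*(-24) - 924 = -48 - 924 = -972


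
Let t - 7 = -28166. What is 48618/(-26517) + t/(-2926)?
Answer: 201478645/25862914 ≈ 7.7903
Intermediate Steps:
t = -28159 (t = 7 - 28166 = -28159)
48618/(-26517) + t/(-2926) = 48618/(-26517) - 28159/(-2926) = 48618*(-1/26517) - 28159*(-1/2926) = -16206/8839 + 28159/2926 = 201478645/25862914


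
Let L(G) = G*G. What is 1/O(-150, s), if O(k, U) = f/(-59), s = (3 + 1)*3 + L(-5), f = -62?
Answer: 59/62 ≈ 0.95161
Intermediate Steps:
L(G) = G²
s = 37 (s = (3 + 1)*3 + (-5)² = 4*3 + 25 = 12 + 25 = 37)
O(k, U) = 62/59 (O(k, U) = -62/(-59) = -62*(-1/59) = 62/59)
1/O(-150, s) = 1/(62/59) = 59/62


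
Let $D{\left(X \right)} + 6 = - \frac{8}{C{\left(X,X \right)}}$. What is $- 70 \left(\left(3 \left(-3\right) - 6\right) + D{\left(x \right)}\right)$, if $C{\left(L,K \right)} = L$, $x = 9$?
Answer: $\frac{13790}{9} \approx 1532.2$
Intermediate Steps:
$D{\left(X \right)} = -6 - \frac{8}{X}$
$- 70 \left(\left(3 \left(-3\right) - 6\right) + D{\left(x \right)}\right) = - 70 \left(\left(3 \left(-3\right) - 6\right) - \left(6 + \frac{8}{9}\right)\right) = - 70 \left(\left(-9 - 6\right) - \frac{62}{9}\right) = - 70 \left(-15 - \frac{62}{9}\right) = \left(-70\right) \left(- \frac{197}{9}\right) = \frac{13790}{9}$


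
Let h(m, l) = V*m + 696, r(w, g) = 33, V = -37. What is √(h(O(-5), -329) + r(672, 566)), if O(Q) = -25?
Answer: √1654 ≈ 40.669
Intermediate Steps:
h(m, l) = 696 - 37*m (h(m, l) = -37*m + 696 = 696 - 37*m)
√(h(O(-5), -329) + r(672, 566)) = √((696 - 37*(-25)) + 33) = √((696 + 925) + 33) = √(1621 + 33) = √1654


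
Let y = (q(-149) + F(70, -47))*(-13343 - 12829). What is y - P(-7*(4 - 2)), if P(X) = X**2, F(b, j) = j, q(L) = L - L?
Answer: 1229888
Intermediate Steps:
q(L) = 0
y = 1230084 (y = (0 - 47)*(-13343 - 12829) = -47*(-26172) = 1230084)
y - P(-7*(4 - 2)) = 1230084 - (-7*(4 - 2))**2 = 1230084 - (-7*2)**2 = 1230084 - 1*(-14)**2 = 1230084 - 1*196 = 1230084 - 196 = 1229888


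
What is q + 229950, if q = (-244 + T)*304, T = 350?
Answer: 262174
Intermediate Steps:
q = 32224 (q = (-244 + 350)*304 = 106*304 = 32224)
q + 229950 = 32224 + 229950 = 262174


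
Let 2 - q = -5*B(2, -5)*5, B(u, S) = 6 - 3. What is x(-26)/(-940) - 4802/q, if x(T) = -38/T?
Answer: -8383129/134420 ≈ -62.365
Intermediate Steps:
B(u, S) = 3
q = 77 (q = 2 - (-5*3)*5 = 2 - (-15)*5 = 2 - 1*(-75) = 2 + 75 = 77)
x(-26)/(-940) - 4802/q = -38/(-26)/(-940) - 4802/77 = -38*(-1/26)*(-1/940) - 4802*1/77 = (19/13)*(-1/940) - 686/11 = -19/12220 - 686/11 = -8383129/134420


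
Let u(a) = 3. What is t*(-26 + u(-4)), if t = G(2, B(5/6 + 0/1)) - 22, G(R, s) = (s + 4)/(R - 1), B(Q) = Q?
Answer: 2369/6 ≈ 394.83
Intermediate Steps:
G(R, s) = (4 + s)/(-1 + R)
t = -103/6 (t = (4 + (5/6 + 0/1))/(-1 + 2) - 22 = (4 + (5*(⅙) + 0*1))/1 - 22 = 1*(4 + (⅚ + 0)) - 22 = 1*(4 + ⅚) - 22 = 1*(29/6) - 22 = 29/6 - 22 = -103/6 ≈ -17.167)
t*(-26 + u(-4)) = -103*(-26 + 3)/6 = -103/6*(-23) = 2369/6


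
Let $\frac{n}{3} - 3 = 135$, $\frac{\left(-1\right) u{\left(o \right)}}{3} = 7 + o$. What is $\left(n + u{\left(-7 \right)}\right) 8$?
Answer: $3312$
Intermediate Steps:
$u{\left(o \right)} = -21 - 3 o$ ($u{\left(o \right)} = - 3 \left(7 + o\right) = -21 - 3 o$)
$n = 414$ ($n = 9 + 3 \cdot 135 = 9 + 405 = 414$)
$\left(n + u{\left(-7 \right)}\right) 8 = \left(414 - 0\right) 8 = \left(414 + \left(-21 + 21\right)\right) 8 = \left(414 + 0\right) 8 = 414 \cdot 8 = 3312$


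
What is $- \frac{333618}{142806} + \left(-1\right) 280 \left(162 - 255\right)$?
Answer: $\frac{619722437}{23801} \approx 26038.0$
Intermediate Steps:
$- \frac{333618}{142806} + \left(-1\right) 280 \left(162 - 255\right) = \left(-333618\right) \frac{1}{142806} - -26040 = - \frac{55603}{23801} + 26040 = \frac{619722437}{23801}$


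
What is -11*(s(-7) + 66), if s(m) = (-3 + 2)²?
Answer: -737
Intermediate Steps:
s(m) = 1 (s(m) = (-1)² = 1)
-11*(s(-7) + 66) = -11*(1 + 66) = -11*67 = -737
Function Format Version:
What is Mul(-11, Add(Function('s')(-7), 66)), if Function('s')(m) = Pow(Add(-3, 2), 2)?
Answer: -737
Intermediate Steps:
Function('s')(m) = 1 (Function('s')(m) = Pow(-1, 2) = 1)
Mul(-11, Add(Function('s')(-7), 66)) = Mul(-11, Add(1, 66)) = Mul(-11, 67) = -737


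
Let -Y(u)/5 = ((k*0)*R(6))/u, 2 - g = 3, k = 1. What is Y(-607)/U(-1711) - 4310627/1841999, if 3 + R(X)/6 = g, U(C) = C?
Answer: -4310627/1841999 ≈ -2.3402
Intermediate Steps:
g = -1 (g = 2 - 1*3 = 2 - 3 = -1)
R(X) = -24 (R(X) = -18 + 6*(-1) = -18 - 6 = -24)
Y(u) = 0 (Y(u) = -5*(1*0)*(-24)/u = -5*0*(-24)/u = -0/u = -5*0 = 0)
Y(-607)/U(-1711) - 4310627/1841999 = 0/(-1711) - 4310627/1841999 = 0*(-1/1711) - 4310627*1/1841999 = 0 - 4310627/1841999 = -4310627/1841999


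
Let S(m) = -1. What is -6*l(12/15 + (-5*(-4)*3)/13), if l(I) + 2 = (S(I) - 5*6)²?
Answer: -5754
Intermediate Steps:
l(I) = 959 (l(I) = -2 + (-1 - 5*6)² = -2 + (-1 - 30)² = -2 + (-31)² = -2 + 961 = 959)
-6*l(12/15 + (-5*(-4)*3)/13) = -6*959 = -5754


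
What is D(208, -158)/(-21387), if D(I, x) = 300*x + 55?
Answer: 47345/21387 ≈ 2.2137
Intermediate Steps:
D(I, x) = 55 + 300*x
D(208, -158)/(-21387) = (55 + 300*(-158))/(-21387) = (55 - 47400)*(-1/21387) = -47345*(-1/21387) = 47345/21387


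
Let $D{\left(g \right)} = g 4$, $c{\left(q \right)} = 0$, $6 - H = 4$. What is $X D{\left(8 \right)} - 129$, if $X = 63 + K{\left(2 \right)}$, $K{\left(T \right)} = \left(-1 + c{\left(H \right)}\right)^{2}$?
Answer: $1919$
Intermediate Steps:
$H = 2$ ($H = 6 - 4 = 2$)
$D{\left(g \right)} = 4 g$
$K{\left(T \right)} = 1$ ($K{\left(T \right)} = \left(-1 + 0\right)^{2} = \left(-1\right)^{2} = 1$)
$X = 64$ ($X = 63 + 1 = 64$)
$X D{\left(8 \right)} - 129 = 64 \cdot 4 \cdot 8 - 129 = 64 \cdot 32 - 129 = 2048 - 129 = 1919$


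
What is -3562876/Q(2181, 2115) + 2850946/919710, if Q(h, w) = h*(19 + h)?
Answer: 7880754857/3343145850 ≈ 2.3573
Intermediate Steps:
-3562876/Q(2181, 2115) + 2850946/919710 = -3562876*1/(2181*(19 + 2181)) + 2850946/919710 = -3562876/(2181*2200) + 2850946*(1/919710) = -3562876/4798200 + 1425473/459855 = -3562876*1/4798200 + 1425473/459855 = -890719/1199550 + 1425473/459855 = 7880754857/3343145850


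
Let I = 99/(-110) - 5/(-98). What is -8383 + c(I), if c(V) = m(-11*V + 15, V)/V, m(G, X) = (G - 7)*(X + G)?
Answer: -11291123/1274 ≈ -8862.7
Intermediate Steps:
I = -208/245 (I = 99*(-1/110) - 5*(-1/98) = -9/10 + 5/98 = -208/245 ≈ -0.84898)
m(G, X) = (-7 + G)*(G + X)
c(V) = (-105 + (15 - 11*V)**2 + 70*V + V*(15 - 11*V))/V (c(V) = ((-11*V + 15)**2 - 7*(-11*V + 15) - 7*V + (-11*V + 15)*V)/V = ((15 - 11*V)**2 - 7*(15 - 11*V) - 7*V + (15 - 11*V)*V)/V = ((15 - 11*V)**2 + (-105 + 77*V) - 7*V + V*(15 - 11*V))/V = (-105 + (15 - 11*V)**2 + 70*V + V*(15 - 11*V))/V)
-8383 + c(I) = -8383 + (-245 + 110*(-208/245) + 120/(-208/245)) = -8383 + (-245 - 4576/49 + 120*(-245/208)) = -8383 + (-245 - 4576/49 - 3675/26) = -8383 - 611181/1274 = -11291123/1274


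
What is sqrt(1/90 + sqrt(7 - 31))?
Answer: sqrt(10 + 1800*I*sqrt(6))/30 ≈ 1.5669 + 1.5633*I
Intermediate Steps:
sqrt(1/90 + sqrt(7 - 31)) = sqrt(1/90 + sqrt(-24)) = sqrt(1/90 + 2*I*sqrt(6))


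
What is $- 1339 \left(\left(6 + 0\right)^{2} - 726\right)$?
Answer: $923910$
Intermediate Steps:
$- 1339 \left(\left(6 + 0\right)^{2} - 726\right) = - 1339 \left(6^{2} - 726\right) = - 1339 \left(36 - 726\right) = \left(-1339\right) \left(-690\right) = 923910$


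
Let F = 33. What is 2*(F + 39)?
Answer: 144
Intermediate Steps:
2*(F + 39) = 2*(33 + 39) = 2*72 = 144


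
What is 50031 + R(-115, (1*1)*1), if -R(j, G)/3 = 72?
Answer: 49815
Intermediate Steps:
R(j, G) = -216 (R(j, G) = -3*72 = -216)
50031 + R(-115, (1*1)*1) = 50031 - 216 = 49815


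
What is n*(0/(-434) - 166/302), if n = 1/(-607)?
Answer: 83/91657 ≈ 0.00090555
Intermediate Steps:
n = -1/607 ≈ -0.0016474
n*(0/(-434) - 166/302) = -(0/(-434) - 166/302)/607 = -(0*(-1/434) - 166*1/302)/607 = -(0 - 83/151)/607 = -1/607*(-83/151) = 83/91657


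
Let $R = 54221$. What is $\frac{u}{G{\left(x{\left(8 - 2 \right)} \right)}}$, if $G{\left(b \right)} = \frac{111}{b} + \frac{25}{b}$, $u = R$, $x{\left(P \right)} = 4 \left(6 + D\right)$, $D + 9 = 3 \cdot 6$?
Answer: $\frac{813315}{34} \approx 23921.0$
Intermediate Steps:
$D = 9$ ($D = -9 + 3 \cdot 6 = -9 + 18 = 9$)
$x{\left(P \right)} = 60$ ($x{\left(P \right)} = 4 \left(6 + 9\right) = 4 \cdot 15 = 60$)
$u = 54221$
$G{\left(b \right)} = \frac{136}{b}$
$\frac{u}{G{\left(x{\left(8 - 2 \right)} \right)}} = \frac{54221}{136 \cdot \frac{1}{60}} = \frac{54221}{\frac{34}{15}} = 54221 \cdot \frac{15}{34} = \frac{813315}{34}$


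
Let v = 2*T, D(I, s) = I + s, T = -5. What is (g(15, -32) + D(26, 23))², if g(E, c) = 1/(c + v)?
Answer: 4231249/1764 ≈ 2398.7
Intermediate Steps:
v = -10 (v = 2*(-5) = -10)
g(E, c) = 1/(-10 + c) (g(E, c) = 1/(c - 10) = 1/(-10 + c))
(g(15, -32) + D(26, 23))² = (1/(-10 - 32) + (26 + 23))² = (1/(-42) + 49)² = (-1/42 + 49)² = (2057/42)² = 4231249/1764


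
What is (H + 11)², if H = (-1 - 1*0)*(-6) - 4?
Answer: 169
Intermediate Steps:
H = 2 (H = (-1 + 0)*(-6) - 4 = -1*(-6) - 4 = 6 - 4 = 2)
(H + 11)² = (2 + 11)² = 13² = 169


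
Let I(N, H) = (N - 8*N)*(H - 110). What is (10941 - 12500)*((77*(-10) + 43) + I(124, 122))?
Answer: 17371937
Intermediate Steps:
I(N, H) = -7*N*(-110 + H) (I(N, H) = (-7*N)*(-110 + H) = -7*N*(-110 + H))
(10941 - 12500)*((77*(-10) + 43) + I(124, 122)) = (10941 - 12500)*((77*(-10) + 43) + 7*124*(110 - 1*122)) = -1559*((-770 + 43) + 7*124*(110 - 122)) = -1559*(-727 + 7*124*(-12)) = -1559*(-727 - 10416) = -1559*(-11143) = 17371937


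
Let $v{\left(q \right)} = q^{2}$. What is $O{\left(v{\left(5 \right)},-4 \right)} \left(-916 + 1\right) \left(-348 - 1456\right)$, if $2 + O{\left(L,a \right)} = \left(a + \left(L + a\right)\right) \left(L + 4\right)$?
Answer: $810474060$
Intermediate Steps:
$O{\left(L,a \right)} = -2 + \left(4 + L\right) \left(L + 2 a\right)$ ($O{\left(L,a \right)} = -2 + \left(a + \left(L + a\right)\right) \left(L + 4\right) = -2 + \left(L + 2 a\right) \left(4 + L\right) = -2 + \left(4 + L\right) \left(L + 2 a\right)$)
$O{\left(v{\left(5 \right)},-4 \right)} \left(-916 + 1\right) \left(-348 - 1456\right) = \left(-2 + \left(5^{2}\right)^{2} + 4 \cdot 5^{2} + 8 \left(-4\right) + 2 \cdot 5^{2} \left(-4\right)\right) \left(-916 + 1\right) \left(-348 - 1456\right) = \left(-2 + 25^{2} + 4 \cdot 25 - 32 + 2 \cdot 25 \left(-4\right)\right) \left(\left(-915\right) \left(-1804\right)\right) = \left(-2 + 625 + 100 - 32 - 200\right) 1650660 = 491 \cdot 1650660 = 810474060$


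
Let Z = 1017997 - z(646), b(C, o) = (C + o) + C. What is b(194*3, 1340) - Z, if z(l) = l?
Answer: -1014847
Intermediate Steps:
b(C, o) = o + 2*C
Z = 1017351 (Z = 1017997 - 1*646 = 1017997 - 646 = 1017351)
b(194*3, 1340) - Z = (1340 + 2*(194*3)) - 1*1017351 = (1340 + 2*582) - 1017351 = (1340 + 1164) - 1017351 = 2504 - 1017351 = -1014847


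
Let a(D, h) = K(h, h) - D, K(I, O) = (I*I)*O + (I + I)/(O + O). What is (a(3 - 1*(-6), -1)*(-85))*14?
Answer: 10710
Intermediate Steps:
K(I, O) = I/O + O*I² (K(I, O) = I²*O + (2*I)/((2*O)) = O*I² + (2*I)*(1/(2*O)) = O*I² + I/O = I/O + O*I²)
a(D, h) = 1 + h³ - D (a(D, h) = (h/h + h*h²) - D = (1 + h³) - D = 1 + h³ - D)
(a(3 - 1*(-6), -1)*(-85))*14 = ((1 + (-1)³ - (3 - 1*(-6)))*(-85))*14 = ((1 - 1 - (3 + 6))*(-85))*14 = ((1 - 1 - 1*9)*(-85))*14 = ((1 - 1 - 9)*(-85))*14 = -9*(-85)*14 = 765*14 = 10710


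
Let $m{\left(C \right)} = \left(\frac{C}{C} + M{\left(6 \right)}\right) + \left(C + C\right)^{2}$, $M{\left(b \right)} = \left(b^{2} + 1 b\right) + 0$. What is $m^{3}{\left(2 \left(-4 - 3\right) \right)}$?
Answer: $565609283$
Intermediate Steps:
$M{\left(b \right)} = b + b^{2}$ ($M{\left(b \right)} = \left(b^{2} + b\right) + 0 = \left(b + b^{2}\right) + 0 = b + b^{2}$)
$m{\left(C \right)} = 43 + 4 C^{2}$ ($m{\left(C \right)} = \left(\frac{C}{C} + 6 \left(1 + 6\right)\right) + \left(C + C\right)^{2} = \left(1 + 6 \cdot 7\right) + \left(2 C\right)^{2} = \left(1 + 42\right) + 4 C^{2} = 43 + 4 C^{2}$)
$m^{3}{\left(2 \left(-4 - 3\right) \right)} = \left(43 + 4 \left(2 \left(-4 - 3\right)\right)^{2}\right)^{3} = \left(43 + 4 \left(2 \left(-7\right)\right)^{2}\right)^{3} = \left(43 + 4 \left(-14\right)^{2}\right)^{3} = \left(43 + 4 \cdot 196\right)^{3} = \left(43 + 784\right)^{3} = 827^{3} = 565609283$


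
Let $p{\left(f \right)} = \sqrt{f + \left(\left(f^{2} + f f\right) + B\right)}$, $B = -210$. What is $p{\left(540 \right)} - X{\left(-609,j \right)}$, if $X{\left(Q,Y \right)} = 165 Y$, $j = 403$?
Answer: $-66495 + \sqrt{583530} \approx -65731.0$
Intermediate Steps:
$p{\left(f \right)} = \sqrt{-210 + f + 2 f^{2}}$ ($p{\left(f \right)} = \sqrt{f - \left(210 - f^{2} - f f\right)} = \sqrt{f + \left(\left(f^{2} + f^{2}\right) - 210\right)} = \sqrt{f + \left(2 f^{2} - 210\right)} = \sqrt{f + \left(-210 + 2 f^{2}\right)} = \sqrt{-210 + f + 2 f^{2}}$)
$p{\left(540 \right)} - X{\left(-609,j \right)} = \sqrt{-210 + 540 + 2 \cdot 540^{2}} - 165 \cdot 403 = \sqrt{-210 + 540 + 2 \cdot 291600} - 66495 = \sqrt{-210 + 540 + 583200} - 66495 = \sqrt{583530} - 66495 = -66495 + \sqrt{583530}$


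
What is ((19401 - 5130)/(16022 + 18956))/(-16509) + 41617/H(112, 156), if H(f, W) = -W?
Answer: -4005302311685/15013746852 ≈ -266.78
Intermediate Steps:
((19401 - 5130)/(16022 + 18956))/(-16509) + 41617/H(112, 156) = ((19401 - 5130)/(16022 + 18956))/(-16509) + 41617/((-1*156)) = (14271/34978)*(-1/16509) + 41617/(-156) = (14271*(1/34978))*(-1/16509) + 41617*(-1/156) = (14271/34978)*(-1/16509) - 41617/156 = -4757/192483934 - 41617/156 = -4005302311685/15013746852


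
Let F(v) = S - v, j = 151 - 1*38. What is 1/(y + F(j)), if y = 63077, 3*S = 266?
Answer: 3/189158 ≈ 1.5860e-5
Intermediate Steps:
S = 266/3 (S = (⅓)*266 = 266/3 ≈ 88.667)
j = 113 (j = 151 - 38 = 113)
F(v) = 266/3 - v
1/(y + F(j)) = 1/(63077 + (266/3 - 1*113)) = 1/(63077 + (266/3 - 113)) = 1/(63077 - 73/3) = 1/(189158/3) = 3/189158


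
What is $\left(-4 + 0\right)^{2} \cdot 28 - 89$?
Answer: $359$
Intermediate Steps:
$\left(-4 + 0\right)^{2} \cdot 28 - 89 = \left(-4\right)^{2} \cdot 28 - 89 = 16 \cdot 28 - 89 = 448 - 89 = 359$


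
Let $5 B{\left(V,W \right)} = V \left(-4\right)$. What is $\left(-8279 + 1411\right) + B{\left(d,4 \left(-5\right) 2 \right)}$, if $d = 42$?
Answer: $- \frac{34508}{5} \approx -6901.6$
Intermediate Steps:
$B{\left(V,W \right)} = - \frac{4 V}{5}$ ($B{\left(V,W \right)} = \frac{V \left(-4\right)}{5} = \frac{\left(-4\right) V}{5} = - \frac{4 V}{5}$)
$\left(-8279 + 1411\right) + B{\left(d,4 \left(-5\right) 2 \right)} = \left(-8279 + 1411\right) - \frac{168}{5} = -6868 - \frac{168}{5} = - \frac{34508}{5}$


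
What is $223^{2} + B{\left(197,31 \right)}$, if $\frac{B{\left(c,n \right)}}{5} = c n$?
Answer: $80264$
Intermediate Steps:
$B{\left(c,n \right)} = 5 c n$
$223^{2} + B{\left(197,31 \right)} = 223^{2} + 5 \cdot 197 \cdot 31 = 49729 + 30535 = 80264$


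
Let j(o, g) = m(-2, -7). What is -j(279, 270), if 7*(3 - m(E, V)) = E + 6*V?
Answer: -65/7 ≈ -9.2857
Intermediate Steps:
m(E, V) = 3 - 6*V/7 - E/7 (m(E, V) = 3 - (E + 6*V)/7 = 3 + (-6*V/7 - E/7) = 3 - 6*V/7 - E/7)
j(o, g) = 65/7 (j(o, g) = 3 - 6/7*(-7) - ⅐*(-2) = 3 + 6 + 2/7 = 65/7)
-j(279, 270) = -1*65/7 = -65/7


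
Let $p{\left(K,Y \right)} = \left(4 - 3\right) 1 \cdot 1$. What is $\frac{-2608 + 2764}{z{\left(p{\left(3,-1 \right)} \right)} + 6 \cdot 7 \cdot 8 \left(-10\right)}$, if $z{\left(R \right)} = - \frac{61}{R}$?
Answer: $- \frac{156}{3421} \approx -0.045601$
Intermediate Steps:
$p{\left(K,Y \right)} = 1$ ($p{\left(K,Y \right)} = \left(4 - 3\right) 1 \cdot 1 = 1 \cdot 1 \cdot 1 = 1 \cdot 1 = 1$)
$\frac{-2608 + 2764}{z{\left(p{\left(3,-1 \right)} \right)} + 6 \cdot 7 \cdot 8 \left(-10\right)} = \frac{-2608 + 2764}{- \frac{61}{1} + 6 \cdot 7 \cdot 8 \left(-10\right)} = \frac{156}{\left(-61\right) 1 + 42 \cdot 8 \left(-10\right)} = \frac{156}{-61 + 336 \left(-10\right)} = \frac{156}{-61 - 3360} = \frac{156}{-3421} = 156 \left(- \frac{1}{3421}\right) = - \frac{156}{3421}$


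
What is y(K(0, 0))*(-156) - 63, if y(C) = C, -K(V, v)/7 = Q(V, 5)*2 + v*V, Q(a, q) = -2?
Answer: -4431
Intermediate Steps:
K(V, v) = 28 - 7*V*v (K(V, v) = -7*(-2*2 + v*V) = -7*(-4 + V*v) = 28 - 7*V*v)
y(K(0, 0))*(-156) - 63 = (28 - 7*0*0)*(-156) - 63 = (28 + 0)*(-156) - 63 = 28*(-156) - 63 = -4368 - 63 = -4431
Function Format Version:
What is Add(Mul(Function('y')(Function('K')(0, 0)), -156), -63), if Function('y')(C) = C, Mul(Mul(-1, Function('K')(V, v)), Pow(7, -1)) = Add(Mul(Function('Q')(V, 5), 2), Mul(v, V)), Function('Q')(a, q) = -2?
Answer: -4431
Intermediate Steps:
Function('K')(V, v) = Add(28, Mul(-7, V, v)) (Function('K')(V, v) = Mul(-7, Add(Mul(-2, 2), Mul(v, V))) = Mul(-7, Add(-4, Mul(V, v))) = Add(28, Mul(-7, V, v)))
Add(Mul(Function('y')(Function('K')(0, 0)), -156), -63) = Add(Mul(Add(28, Mul(-7, 0, 0)), -156), -63) = Add(Mul(Add(28, 0), -156), -63) = Add(Mul(28, -156), -63) = Add(-4368, -63) = -4431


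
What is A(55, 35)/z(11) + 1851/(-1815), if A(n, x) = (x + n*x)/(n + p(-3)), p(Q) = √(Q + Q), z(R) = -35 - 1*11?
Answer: (-14191*√6 + 1373405*I)/(13915*(√6 - 55*I)) ≈ -1.793 + 0.034434*I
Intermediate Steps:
z(R) = -46 (z(R) = -35 - 11 = -46)
p(Q) = √2*√Q (p(Q) = √(2*Q) = √2*√Q)
A(n, x) = (x + n*x)/(n + I*√6) (A(n, x) = (x + n*x)/(n + √2*√(-3)) = (x + n*x)/(n + √2*(I*√3)) = (x + n*x)/(n + I*√6))
A(55, 35)/z(11) + 1851/(-1815) = (35*(1 + 55)/(55 + I*√6))/(-46) + 1851/(-1815) = (35*56/(55 + I*√6))*(-1/46) + 1851*(-1/1815) = (1960/(55 + I*√6))*(-1/46) - 617/605 = -980/(23*(55 + I*√6)) - 617/605 = -617/605 - 980/(23*(55 + I*√6))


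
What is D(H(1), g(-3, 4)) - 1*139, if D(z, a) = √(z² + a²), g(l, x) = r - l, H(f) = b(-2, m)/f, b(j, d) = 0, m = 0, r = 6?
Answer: -130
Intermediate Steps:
H(f) = 0 (H(f) = 0/f = 0)
g(l, x) = 6 - l
D(z, a) = √(a² + z²)
D(H(1), g(-3, 4)) - 1*139 = √((6 - 1*(-3))² + 0²) - 1*139 = √((6 + 3)² + 0) - 139 = √(9² + 0) - 139 = √(81 + 0) - 139 = √81 - 139 = 9 - 139 = -130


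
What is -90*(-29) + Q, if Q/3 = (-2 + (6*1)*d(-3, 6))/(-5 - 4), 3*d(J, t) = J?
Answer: 7838/3 ≈ 2612.7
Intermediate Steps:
d(J, t) = J/3
Q = 8/3 (Q = 3*((-2 + (6*1)*((⅓)*(-3)))/(-5 - 4)) = 3*((-2 + 6*(-1))/(-9)) = 3*((-2 - 6)*(-⅑)) = 3*(-8*(-⅑)) = 3*(8/9) = 8/3 ≈ 2.6667)
-90*(-29) + Q = -90*(-29) + 8/3 = 2610 + 8/3 = 7838/3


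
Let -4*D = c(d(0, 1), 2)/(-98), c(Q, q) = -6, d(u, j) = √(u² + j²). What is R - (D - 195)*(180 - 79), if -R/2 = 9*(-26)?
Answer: 3952251/196 ≈ 20165.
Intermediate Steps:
d(u, j) = √(j² + u²)
D = -3/196 (D = -(-3)/(2*(-98)) = -(-3)*(-1)/(2*98) = -¼*3/49 = -3/196 ≈ -0.015306)
R = 468 (R = -18*(-26) = -2*(-234) = 468)
R - (D - 195)*(180 - 79) = 468 - (-3/196 - 195)*(180 - 79) = 468 - (-38223)*101/196 = 468 - 1*(-3860523/196) = 468 + 3860523/196 = 3952251/196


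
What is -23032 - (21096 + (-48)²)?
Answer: -46432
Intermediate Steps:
-23032 - (21096 + (-48)²) = -23032 - (21096 + 2304) = -23032 - 1*23400 = -23032 - 23400 = -46432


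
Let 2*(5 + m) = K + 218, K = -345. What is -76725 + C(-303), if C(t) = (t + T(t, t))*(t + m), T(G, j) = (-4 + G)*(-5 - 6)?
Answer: -1218716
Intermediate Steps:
T(G, j) = 44 - 11*G (T(G, j) = (-4 + G)*(-11) = 44 - 11*G)
m = -137/2 (m = -5 + (-345 + 218)/2 = -5 + (½)*(-127) = -5 - 127/2 = -137/2 ≈ -68.500)
C(t) = (44 - 10*t)*(-137/2 + t) (C(t) = (t + (44 - 11*t))*(t - 137/2) = (44 - 10*t)*(-137/2 + t))
-76725 + C(-303) = -76725 + (-3014 - 10*(-303)² + 729*(-303)) = -76725 + (-3014 - 10*91809 - 220887) = -76725 + (-3014 - 918090 - 220887) = -76725 - 1141991 = -1218716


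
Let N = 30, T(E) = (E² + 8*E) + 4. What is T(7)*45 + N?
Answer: 4935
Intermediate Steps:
T(E) = 4 + E² + 8*E
T(7)*45 + N = (4 + 7² + 8*7)*45 + 30 = (4 + 49 + 56)*45 + 30 = 109*45 + 30 = 4905 + 30 = 4935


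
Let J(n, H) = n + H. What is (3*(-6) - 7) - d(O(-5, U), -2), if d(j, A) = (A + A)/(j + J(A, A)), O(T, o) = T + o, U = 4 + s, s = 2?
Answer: -79/3 ≈ -26.333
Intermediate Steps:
U = 6 (U = 4 + 2 = 6)
J(n, H) = H + n
d(j, A) = 2*A/(j + 2*A) (d(j, A) = (A + A)/(j + (A + A)) = (2*A)/(j + 2*A) = 2*A/(j + 2*A))
(3*(-6) - 7) - d(O(-5, U), -2) = (3*(-6) - 7) - 2*(-2)/((-5 + 6) + 2*(-2)) = (-18 - 7) - 2*(-2)/(1 - 4) = -25 - 2*(-2)/(-3) = -25 - 2*(-2)*(-1)/3 = -25 - 1*4/3 = -25 - 4/3 = -79/3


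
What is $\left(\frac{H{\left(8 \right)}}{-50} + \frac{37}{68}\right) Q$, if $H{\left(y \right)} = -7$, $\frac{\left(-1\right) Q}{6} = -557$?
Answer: $\frac{1943373}{850} \approx 2286.3$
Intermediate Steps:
$Q = 3342$ ($Q = \left(-6\right) \left(-557\right) = 3342$)
$\left(\frac{H{\left(8 \right)}}{-50} + \frac{37}{68}\right) Q = \left(- \frac{7}{-50} + \frac{37}{68}\right) 3342 = \left(\left(-7\right) \left(- \frac{1}{50}\right) + 37 \cdot \frac{1}{68}\right) 3342 = \left(\frac{7}{50} + \frac{37}{68}\right) 3342 = \frac{1163}{1700} \cdot 3342 = \frac{1943373}{850}$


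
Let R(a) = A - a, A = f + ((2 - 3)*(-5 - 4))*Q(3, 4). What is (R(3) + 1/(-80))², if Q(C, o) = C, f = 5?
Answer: 5377761/6400 ≈ 840.28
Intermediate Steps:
A = 32 (A = 5 + ((2 - 3)*(-5 - 4))*3 = 5 - 1*(-9)*3 = 5 + 9*3 = 5 + 27 = 32)
R(a) = 32 - a
(R(3) + 1/(-80))² = ((32 - 1*3) + 1/(-80))² = ((32 - 3) - 1/80)² = (29 - 1/80)² = (2319/80)² = 5377761/6400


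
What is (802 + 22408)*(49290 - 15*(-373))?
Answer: 1273880850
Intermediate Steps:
(802 + 22408)*(49290 - 15*(-373)) = 23210*(49290 + 5595) = 23210*54885 = 1273880850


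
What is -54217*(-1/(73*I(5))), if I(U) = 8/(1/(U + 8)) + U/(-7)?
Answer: 379519/52779 ≈ 7.1907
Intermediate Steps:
I(U) = 64 + 55*U/7 (I(U) = 8/(1/(8 + U)) + U*(-⅐) = 8*(8 + U) - U/7 = (64 + 8*U) - U/7 = 64 + 55*U/7)
-54217*(-1/(73*I(5))) = -54217*(-1/(73*(64 + (55/7)*5))) = -54217*(-1/(73*(64 + 275/7))) = -54217/((723/7)*(-73)) = -54217/(-52779/7) = -54217*(-7/52779) = 379519/52779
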